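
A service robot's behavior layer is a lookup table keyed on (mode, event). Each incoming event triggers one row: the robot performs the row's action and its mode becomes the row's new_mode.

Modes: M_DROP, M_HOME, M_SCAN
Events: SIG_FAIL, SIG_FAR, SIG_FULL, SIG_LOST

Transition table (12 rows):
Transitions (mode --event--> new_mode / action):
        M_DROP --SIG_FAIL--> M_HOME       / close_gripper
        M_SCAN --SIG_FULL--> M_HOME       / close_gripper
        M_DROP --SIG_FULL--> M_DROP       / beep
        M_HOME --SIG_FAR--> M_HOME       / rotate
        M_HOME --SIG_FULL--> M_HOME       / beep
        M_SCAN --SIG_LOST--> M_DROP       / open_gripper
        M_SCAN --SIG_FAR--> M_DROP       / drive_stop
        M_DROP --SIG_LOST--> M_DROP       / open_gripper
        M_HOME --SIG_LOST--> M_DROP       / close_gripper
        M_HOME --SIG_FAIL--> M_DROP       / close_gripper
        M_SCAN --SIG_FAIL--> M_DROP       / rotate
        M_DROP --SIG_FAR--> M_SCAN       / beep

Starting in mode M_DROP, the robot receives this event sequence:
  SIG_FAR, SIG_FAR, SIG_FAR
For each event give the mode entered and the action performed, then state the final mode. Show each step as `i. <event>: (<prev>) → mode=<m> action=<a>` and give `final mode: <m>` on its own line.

final mode: M_SCAN

1. SIG_FAR: (M_DROP) → mode=M_SCAN action=beep
2. SIG_FAR: (M_SCAN) → mode=M_DROP action=drive_stop
3. SIG_FAR: (M_DROP) → mode=M_SCAN action=beep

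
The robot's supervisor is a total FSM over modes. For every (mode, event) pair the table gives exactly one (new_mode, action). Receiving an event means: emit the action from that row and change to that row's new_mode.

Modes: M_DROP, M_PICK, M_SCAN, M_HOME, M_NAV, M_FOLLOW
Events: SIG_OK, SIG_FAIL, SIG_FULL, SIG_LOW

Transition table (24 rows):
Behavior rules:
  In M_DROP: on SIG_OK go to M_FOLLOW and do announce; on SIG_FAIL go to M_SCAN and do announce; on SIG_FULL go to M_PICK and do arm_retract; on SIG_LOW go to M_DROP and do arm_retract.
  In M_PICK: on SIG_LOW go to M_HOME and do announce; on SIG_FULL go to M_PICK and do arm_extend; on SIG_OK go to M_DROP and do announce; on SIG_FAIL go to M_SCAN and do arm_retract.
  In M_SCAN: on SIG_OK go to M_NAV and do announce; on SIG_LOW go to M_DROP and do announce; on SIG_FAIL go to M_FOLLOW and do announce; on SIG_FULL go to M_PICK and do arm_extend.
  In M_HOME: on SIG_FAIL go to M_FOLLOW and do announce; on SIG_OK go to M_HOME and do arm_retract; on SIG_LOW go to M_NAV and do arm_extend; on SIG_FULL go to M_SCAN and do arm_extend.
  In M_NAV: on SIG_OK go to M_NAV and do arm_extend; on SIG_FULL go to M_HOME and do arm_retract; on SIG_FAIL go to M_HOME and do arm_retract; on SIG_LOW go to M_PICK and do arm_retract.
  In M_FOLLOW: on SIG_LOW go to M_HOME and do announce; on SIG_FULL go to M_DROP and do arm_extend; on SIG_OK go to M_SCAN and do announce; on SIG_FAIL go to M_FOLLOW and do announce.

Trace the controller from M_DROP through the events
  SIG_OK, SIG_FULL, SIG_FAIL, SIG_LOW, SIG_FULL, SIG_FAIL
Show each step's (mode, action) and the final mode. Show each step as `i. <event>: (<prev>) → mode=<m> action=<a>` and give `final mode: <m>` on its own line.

final mode: M_SCAN

1. SIG_OK: (M_DROP) → mode=M_FOLLOW action=announce
2. SIG_FULL: (M_FOLLOW) → mode=M_DROP action=arm_extend
3. SIG_FAIL: (M_DROP) → mode=M_SCAN action=announce
4. SIG_LOW: (M_SCAN) → mode=M_DROP action=announce
5. SIG_FULL: (M_DROP) → mode=M_PICK action=arm_retract
6. SIG_FAIL: (M_PICK) → mode=M_SCAN action=arm_retract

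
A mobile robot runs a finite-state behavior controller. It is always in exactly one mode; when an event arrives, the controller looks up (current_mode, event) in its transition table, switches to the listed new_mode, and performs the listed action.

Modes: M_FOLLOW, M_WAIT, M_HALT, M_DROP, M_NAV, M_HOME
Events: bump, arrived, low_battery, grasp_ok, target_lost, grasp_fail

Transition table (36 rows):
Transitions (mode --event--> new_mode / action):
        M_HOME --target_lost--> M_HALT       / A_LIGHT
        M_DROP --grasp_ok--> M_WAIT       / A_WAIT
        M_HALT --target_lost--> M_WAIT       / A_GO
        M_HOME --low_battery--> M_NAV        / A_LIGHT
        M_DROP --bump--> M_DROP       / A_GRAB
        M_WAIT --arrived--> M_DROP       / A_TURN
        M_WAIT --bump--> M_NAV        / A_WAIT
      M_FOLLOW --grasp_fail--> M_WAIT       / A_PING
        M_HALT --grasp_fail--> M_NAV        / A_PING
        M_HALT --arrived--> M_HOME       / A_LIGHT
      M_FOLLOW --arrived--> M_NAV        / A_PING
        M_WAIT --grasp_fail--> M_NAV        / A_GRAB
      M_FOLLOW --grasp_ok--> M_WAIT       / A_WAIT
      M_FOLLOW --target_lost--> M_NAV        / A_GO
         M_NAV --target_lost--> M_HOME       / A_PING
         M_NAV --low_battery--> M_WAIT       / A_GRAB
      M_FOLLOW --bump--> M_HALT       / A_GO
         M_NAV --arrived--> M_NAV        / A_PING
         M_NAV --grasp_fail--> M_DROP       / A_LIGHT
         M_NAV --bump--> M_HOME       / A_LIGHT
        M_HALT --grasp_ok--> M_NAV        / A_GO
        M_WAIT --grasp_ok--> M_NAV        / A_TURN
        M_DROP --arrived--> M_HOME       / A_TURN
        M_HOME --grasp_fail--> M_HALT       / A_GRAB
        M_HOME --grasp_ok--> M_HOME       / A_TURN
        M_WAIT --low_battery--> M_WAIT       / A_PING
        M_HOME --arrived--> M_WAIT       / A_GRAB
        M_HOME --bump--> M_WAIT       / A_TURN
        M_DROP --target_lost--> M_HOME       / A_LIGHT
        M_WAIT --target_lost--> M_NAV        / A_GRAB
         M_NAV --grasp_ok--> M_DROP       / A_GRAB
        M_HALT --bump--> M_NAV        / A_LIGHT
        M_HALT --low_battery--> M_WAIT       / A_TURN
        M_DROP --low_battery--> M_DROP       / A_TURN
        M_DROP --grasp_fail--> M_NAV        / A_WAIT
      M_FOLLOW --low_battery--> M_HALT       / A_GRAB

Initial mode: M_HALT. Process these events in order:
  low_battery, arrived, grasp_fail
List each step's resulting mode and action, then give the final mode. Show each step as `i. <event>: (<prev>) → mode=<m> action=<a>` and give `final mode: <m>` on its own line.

1. low_battery: (M_HALT) → mode=M_WAIT action=A_TURN
2. arrived: (M_WAIT) → mode=M_DROP action=A_TURN
3. grasp_fail: (M_DROP) → mode=M_NAV action=A_WAIT

final mode: M_NAV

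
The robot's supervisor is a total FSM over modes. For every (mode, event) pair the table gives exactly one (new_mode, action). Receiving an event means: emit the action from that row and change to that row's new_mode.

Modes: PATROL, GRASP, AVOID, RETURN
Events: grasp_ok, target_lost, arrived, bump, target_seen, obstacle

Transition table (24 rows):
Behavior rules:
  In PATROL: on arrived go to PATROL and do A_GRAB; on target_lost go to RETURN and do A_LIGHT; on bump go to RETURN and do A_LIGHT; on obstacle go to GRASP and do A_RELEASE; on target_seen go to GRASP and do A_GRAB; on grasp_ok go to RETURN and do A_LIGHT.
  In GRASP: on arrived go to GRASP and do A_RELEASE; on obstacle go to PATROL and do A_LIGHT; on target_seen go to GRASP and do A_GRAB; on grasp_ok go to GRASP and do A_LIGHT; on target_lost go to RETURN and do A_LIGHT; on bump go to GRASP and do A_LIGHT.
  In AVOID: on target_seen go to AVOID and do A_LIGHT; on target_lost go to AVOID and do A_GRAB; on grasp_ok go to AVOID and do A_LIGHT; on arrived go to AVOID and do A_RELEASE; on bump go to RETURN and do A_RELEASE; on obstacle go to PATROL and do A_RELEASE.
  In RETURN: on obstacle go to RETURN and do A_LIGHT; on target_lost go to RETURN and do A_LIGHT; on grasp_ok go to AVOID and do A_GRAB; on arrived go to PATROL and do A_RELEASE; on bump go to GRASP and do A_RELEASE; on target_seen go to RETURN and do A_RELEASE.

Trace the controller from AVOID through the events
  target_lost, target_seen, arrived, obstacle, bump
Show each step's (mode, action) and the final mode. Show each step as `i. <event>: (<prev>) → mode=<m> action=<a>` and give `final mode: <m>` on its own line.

1. target_lost: (AVOID) → mode=AVOID action=A_GRAB
2. target_seen: (AVOID) → mode=AVOID action=A_LIGHT
3. arrived: (AVOID) → mode=AVOID action=A_RELEASE
4. obstacle: (AVOID) → mode=PATROL action=A_RELEASE
5. bump: (PATROL) → mode=RETURN action=A_LIGHT

final mode: RETURN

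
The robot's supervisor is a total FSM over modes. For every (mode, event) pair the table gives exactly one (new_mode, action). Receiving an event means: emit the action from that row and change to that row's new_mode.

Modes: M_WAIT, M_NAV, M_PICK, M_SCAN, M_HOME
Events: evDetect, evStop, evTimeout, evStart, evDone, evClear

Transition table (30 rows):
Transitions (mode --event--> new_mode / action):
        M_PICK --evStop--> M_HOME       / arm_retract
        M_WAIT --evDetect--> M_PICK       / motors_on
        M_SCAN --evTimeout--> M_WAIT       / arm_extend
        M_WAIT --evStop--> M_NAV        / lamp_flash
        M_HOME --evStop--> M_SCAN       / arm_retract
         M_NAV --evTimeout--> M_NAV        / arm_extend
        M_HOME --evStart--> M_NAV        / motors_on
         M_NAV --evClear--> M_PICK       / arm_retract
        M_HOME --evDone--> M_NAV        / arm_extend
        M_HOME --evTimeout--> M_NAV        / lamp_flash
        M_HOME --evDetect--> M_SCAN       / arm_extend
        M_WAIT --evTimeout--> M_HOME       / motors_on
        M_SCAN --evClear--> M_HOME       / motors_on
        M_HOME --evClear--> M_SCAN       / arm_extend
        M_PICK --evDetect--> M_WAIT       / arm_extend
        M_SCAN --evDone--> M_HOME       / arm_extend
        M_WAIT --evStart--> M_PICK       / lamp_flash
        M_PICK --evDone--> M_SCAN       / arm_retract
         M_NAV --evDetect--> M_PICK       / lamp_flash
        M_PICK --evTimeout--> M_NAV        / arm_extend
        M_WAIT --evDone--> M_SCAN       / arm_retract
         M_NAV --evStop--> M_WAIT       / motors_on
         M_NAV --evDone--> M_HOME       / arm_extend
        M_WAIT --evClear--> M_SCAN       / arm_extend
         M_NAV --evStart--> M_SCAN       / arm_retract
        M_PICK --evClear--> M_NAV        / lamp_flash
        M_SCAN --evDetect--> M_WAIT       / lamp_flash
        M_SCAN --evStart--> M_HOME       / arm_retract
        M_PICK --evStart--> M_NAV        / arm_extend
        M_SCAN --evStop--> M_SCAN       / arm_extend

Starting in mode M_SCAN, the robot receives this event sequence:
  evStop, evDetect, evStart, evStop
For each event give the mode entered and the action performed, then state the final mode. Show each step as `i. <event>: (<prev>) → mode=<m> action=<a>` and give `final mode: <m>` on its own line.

1. evStop: (M_SCAN) → mode=M_SCAN action=arm_extend
2. evDetect: (M_SCAN) → mode=M_WAIT action=lamp_flash
3. evStart: (M_WAIT) → mode=M_PICK action=lamp_flash
4. evStop: (M_PICK) → mode=M_HOME action=arm_retract

final mode: M_HOME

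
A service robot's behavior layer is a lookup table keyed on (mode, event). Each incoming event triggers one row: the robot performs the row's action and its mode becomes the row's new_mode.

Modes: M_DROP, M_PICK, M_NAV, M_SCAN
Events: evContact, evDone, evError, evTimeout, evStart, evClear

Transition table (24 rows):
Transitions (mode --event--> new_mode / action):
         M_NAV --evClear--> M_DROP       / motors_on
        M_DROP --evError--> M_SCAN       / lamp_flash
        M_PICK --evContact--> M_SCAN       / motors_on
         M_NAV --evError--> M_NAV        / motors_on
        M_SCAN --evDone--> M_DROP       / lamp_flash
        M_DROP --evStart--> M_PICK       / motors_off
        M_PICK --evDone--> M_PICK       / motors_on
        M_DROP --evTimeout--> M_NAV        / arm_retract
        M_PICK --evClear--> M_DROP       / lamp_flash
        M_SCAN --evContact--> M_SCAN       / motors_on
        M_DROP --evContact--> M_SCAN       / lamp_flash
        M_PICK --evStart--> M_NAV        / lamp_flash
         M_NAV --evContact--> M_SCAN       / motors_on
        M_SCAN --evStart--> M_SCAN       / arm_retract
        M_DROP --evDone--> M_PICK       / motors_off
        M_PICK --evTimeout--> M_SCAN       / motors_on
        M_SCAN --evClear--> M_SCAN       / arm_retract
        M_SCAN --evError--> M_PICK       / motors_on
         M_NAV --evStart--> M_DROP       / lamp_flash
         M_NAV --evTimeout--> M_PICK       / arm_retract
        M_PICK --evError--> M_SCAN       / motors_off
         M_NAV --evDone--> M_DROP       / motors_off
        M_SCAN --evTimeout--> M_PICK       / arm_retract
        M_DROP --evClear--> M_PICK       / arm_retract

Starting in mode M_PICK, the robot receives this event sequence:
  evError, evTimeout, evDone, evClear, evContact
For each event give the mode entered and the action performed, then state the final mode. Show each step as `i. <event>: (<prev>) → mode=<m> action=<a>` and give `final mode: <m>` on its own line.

1. evError: (M_PICK) → mode=M_SCAN action=motors_off
2. evTimeout: (M_SCAN) → mode=M_PICK action=arm_retract
3. evDone: (M_PICK) → mode=M_PICK action=motors_on
4. evClear: (M_PICK) → mode=M_DROP action=lamp_flash
5. evContact: (M_DROP) → mode=M_SCAN action=lamp_flash

final mode: M_SCAN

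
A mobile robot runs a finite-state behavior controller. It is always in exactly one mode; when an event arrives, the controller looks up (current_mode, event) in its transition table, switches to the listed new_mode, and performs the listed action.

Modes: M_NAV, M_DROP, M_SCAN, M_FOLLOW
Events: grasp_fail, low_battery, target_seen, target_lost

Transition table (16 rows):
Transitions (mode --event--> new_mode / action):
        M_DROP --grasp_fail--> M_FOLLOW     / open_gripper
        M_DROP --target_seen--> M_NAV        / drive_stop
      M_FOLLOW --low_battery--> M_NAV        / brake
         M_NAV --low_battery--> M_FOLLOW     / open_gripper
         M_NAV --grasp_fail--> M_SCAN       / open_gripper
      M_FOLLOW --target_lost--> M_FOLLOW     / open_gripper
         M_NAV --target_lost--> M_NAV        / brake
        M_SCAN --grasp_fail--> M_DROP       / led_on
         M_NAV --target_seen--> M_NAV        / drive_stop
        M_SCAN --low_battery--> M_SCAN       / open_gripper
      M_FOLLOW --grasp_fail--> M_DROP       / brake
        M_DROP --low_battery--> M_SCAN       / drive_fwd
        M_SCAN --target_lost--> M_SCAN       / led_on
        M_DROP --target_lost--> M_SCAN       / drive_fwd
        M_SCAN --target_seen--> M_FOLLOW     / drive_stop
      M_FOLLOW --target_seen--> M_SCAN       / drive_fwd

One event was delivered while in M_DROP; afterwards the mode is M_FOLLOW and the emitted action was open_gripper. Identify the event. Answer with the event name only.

try grasp_fail: (M_DROP, grasp_fail) → (M_FOLLOW, open_gripper)  ← matches
try low_battery: (M_DROP, low_battery) → (M_SCAN, drive_fwd)
try target_seen: (M_DROP, target_seen) → (M_NAV, drive_stop)
try target_lost: (M_DROP, target_lost) → (M_SCAN, drive_fwd)

grasp_fail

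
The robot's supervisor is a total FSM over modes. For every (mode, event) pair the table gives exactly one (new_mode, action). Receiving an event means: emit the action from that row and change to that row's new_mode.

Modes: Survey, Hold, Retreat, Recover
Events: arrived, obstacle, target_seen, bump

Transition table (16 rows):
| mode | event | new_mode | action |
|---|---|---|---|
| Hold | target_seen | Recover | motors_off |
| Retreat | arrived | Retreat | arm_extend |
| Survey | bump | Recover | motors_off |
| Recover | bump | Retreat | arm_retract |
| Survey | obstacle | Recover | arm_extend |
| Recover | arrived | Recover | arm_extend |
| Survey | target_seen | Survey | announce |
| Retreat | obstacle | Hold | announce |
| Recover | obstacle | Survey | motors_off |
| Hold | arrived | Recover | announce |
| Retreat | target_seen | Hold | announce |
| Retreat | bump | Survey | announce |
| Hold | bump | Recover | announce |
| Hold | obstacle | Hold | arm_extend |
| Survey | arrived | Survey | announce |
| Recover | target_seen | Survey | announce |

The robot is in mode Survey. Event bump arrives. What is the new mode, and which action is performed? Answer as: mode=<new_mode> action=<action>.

current mode = Survey; filter table to that mode:
  (Survey, bump) → (Recover, motors_off)  ← event matches
  (Survey, obstacle) → (Recover, arm_extend)
  (Survey, target_seen) → (Survey, announce)
  (Survey, arrived) → (Survey, announce)
event = bump selects (Recover, motors_off)

mode=Recover action=motors_off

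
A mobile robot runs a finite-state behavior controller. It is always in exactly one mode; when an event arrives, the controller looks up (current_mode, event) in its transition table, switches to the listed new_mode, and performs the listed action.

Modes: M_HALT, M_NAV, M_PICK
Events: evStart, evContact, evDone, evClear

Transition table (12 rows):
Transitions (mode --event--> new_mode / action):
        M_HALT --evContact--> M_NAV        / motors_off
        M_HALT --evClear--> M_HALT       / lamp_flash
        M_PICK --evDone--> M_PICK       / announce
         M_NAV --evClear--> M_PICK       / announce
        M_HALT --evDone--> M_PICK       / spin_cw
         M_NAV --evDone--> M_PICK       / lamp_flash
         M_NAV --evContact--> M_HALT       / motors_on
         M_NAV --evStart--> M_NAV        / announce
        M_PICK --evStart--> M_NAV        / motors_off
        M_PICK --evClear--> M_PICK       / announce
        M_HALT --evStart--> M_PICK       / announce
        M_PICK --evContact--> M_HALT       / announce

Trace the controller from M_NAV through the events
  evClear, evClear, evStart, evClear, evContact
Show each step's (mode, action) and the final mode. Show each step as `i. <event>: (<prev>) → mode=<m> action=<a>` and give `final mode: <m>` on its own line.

final mode: M_HALT

1. evClear: (M_NAV) → mode=M_PICK action=announce
2. evClear: (M_PICK) → mode=M_PICK action=announce
3. evStart: (M_PICK) → mode=M_NAV action=motors_off
4. evClear: (M_NAV) → mode=M_PICK action=announce
5. evContact: (M_PICK) → mode=M_HALT action=announce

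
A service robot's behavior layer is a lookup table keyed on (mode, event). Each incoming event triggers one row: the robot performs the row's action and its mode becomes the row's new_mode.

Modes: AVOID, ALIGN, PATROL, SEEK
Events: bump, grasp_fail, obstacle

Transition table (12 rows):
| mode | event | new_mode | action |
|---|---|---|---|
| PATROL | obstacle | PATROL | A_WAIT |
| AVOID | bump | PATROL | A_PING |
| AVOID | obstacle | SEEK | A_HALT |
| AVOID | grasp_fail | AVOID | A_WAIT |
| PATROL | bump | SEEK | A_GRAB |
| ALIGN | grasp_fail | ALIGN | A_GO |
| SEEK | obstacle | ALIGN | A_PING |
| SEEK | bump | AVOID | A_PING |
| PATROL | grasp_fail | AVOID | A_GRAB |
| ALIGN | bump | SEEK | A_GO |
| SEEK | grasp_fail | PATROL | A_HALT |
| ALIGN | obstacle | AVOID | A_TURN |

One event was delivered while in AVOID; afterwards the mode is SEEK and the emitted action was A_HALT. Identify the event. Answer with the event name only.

obstacle

try bump: (AVOID, bump) → (PATROL, A_PING)
try grasp_fail: (AVOID, grasp_fail) → (AVOID, A_WAIT)
try obstacle: (AVOID, obstacle) → (SEEK, A_HALT)  ← matches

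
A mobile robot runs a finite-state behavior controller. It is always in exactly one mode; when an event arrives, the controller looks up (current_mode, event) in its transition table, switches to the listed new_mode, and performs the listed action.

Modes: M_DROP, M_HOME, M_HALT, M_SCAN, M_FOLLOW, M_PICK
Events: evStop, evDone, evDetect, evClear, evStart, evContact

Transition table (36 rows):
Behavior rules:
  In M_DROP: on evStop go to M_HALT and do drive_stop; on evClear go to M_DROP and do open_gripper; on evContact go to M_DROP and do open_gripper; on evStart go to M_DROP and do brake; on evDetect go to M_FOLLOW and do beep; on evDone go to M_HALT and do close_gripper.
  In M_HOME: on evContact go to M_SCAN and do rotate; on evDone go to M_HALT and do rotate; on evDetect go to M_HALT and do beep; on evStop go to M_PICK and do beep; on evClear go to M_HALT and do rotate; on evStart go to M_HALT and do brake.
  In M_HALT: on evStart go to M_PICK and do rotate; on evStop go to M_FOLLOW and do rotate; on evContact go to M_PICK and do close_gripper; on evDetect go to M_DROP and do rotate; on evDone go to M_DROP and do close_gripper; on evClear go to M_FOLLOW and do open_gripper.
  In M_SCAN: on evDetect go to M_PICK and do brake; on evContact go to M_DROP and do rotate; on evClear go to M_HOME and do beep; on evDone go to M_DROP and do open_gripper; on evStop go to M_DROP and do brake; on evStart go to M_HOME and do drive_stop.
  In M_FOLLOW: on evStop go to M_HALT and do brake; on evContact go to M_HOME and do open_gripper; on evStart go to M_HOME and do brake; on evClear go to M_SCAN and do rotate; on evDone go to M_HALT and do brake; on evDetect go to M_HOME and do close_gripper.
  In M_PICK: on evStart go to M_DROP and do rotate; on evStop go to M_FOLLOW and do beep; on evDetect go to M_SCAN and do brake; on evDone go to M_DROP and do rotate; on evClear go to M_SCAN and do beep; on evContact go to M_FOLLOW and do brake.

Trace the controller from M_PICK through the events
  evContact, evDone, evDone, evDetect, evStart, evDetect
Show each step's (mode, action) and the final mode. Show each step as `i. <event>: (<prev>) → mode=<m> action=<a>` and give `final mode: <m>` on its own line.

1. evContact: (M_PICK) → mode=M_FOLLOW action=brake
2. evDone: (M_FOLLOW) → mode=M_HALT action=brake
3. evDone: (M_HALT) → mode=M_DROP action=close_gripper
4. evDetect: (M_DROP) → mode=M_FOLLOW action=beep
5. evStart: (M_FOLLOW) → mode=M_HOME action=brake
6. evDetect: (M_HOME) → mode=M_HALT action=beep

final mode: M_HALT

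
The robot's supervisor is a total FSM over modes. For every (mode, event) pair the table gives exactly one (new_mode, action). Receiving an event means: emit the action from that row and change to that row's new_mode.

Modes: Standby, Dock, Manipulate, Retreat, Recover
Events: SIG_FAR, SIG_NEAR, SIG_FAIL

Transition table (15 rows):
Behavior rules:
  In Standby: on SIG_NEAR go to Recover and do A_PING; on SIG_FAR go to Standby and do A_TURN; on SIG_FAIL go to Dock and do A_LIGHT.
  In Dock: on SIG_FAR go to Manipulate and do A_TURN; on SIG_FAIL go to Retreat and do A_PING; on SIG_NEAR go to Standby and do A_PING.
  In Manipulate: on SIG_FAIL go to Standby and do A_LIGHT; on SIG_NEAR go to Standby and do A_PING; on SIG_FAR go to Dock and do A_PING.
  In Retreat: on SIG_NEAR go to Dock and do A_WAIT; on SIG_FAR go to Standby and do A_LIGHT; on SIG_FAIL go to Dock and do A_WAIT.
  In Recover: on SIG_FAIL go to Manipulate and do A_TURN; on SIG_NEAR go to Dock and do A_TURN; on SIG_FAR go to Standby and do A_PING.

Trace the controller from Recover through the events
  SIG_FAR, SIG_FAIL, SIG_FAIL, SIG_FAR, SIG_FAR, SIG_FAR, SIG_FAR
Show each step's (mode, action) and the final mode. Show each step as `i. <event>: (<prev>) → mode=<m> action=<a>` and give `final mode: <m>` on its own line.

1. SIG_FAR: (Recover) → mode=Standby action=A_PING
2. SIG_FAIL: (Standby) → mode=Dock action=A_LIGHT
3. SIG_FAIL: (Dock) → mode=Retreat action=A_PING
4. SIG_FAR: (Retreat) → mode=Standby action=A_LIGHT
5. SIG_FAR: (Standby) → mode=Standby action=A_TURN
6. SIG_FAR: (Standby) → mode=Standby action=A_TURN
7. SIG_FAR: (Standby) → mode=Standby action=A_TURN

final mode: Standby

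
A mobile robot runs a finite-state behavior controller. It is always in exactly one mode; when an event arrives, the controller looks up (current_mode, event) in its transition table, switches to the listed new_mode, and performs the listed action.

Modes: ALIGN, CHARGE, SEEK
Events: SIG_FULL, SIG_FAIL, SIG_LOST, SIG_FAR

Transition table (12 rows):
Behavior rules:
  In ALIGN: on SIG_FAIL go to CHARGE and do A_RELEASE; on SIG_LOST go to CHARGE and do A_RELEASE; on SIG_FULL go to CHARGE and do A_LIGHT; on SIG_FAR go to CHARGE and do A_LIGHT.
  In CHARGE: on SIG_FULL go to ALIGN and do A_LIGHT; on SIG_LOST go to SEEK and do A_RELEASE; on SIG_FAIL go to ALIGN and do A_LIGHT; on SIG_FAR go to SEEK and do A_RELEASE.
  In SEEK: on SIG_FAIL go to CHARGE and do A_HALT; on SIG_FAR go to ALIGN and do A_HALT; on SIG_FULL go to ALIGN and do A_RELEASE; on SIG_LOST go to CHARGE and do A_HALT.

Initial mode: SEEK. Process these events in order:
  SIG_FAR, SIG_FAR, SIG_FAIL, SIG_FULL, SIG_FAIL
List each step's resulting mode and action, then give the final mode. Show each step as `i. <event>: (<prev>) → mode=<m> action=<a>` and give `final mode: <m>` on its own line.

final mode: ALIGN

1. SIG_FAR: (SEEK) → mode=ALIGN action=A_HALT
2. SIG_FAR: (ALIGN) → mode=CHARGE action=A_LIGHT
3. SIG_FAIL: (CHARGE) → mode=ALIGN action=A_LIGHT
4. SIG_FULL: (ALIGN) → mode=CHARGE action=A_LIGHT
5. SIG_FAIL: (CHARGE) → mode=ALIGN action=A_LIGHT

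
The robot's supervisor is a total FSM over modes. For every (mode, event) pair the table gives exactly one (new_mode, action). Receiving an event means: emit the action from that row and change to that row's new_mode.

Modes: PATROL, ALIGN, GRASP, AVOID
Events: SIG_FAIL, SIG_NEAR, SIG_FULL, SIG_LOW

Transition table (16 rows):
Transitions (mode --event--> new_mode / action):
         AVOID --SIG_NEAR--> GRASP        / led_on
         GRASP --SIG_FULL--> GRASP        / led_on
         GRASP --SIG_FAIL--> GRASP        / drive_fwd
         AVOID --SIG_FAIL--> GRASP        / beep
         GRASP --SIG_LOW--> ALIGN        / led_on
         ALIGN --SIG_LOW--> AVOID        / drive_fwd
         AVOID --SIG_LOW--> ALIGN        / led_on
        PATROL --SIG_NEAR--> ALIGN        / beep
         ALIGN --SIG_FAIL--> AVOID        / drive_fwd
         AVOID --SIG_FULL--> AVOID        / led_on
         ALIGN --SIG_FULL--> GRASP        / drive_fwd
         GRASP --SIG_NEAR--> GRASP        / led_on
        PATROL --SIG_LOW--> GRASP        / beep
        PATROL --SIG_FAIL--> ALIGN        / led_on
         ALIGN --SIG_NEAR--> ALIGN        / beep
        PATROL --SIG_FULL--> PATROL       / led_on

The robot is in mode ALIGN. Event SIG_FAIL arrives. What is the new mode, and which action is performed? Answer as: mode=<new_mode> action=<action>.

current mode = ALIGN; filter table to that mode:
  (ALIGN, SIG_LOW) → (AVOID, drive_fwd)
  (ALIGN, SIG_FAIL) → (AVOID, drive_fwd)  ← event matches
  (ALIGN, SIG_FULL) → (GRASP, drive_fwd)
  (ALIGN, SIG_NEAR) → (ALIGN, beep)
event = SIG_FAIL selects (AVOID, drive_fwd)

mode=AVOID action=drive_fwd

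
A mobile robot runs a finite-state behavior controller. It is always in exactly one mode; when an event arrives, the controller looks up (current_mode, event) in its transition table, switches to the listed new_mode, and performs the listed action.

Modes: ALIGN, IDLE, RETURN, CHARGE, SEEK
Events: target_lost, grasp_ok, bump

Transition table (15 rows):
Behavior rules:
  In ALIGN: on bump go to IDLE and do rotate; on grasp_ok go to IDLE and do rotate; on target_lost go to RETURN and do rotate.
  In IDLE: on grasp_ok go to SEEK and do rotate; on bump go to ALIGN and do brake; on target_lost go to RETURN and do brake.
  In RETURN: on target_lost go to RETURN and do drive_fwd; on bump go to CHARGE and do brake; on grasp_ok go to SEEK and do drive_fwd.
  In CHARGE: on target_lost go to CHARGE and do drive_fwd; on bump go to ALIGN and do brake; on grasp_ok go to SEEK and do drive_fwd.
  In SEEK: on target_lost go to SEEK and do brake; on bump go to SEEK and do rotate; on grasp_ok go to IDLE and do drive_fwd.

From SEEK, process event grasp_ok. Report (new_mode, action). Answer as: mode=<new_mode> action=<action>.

current mode = SEEK; filter table to that mode:
  (SEEK, target_lost) → (SEEK, brake)
  (SEEK, bump) → (SEEK, rotate)
  (SEEK, grasp_ok) → (IDLE, drive_fwd)  ← event matches
event = grasp_ok selects (IDLE, drive_fwd)

mode=IDLE action=drive_fwd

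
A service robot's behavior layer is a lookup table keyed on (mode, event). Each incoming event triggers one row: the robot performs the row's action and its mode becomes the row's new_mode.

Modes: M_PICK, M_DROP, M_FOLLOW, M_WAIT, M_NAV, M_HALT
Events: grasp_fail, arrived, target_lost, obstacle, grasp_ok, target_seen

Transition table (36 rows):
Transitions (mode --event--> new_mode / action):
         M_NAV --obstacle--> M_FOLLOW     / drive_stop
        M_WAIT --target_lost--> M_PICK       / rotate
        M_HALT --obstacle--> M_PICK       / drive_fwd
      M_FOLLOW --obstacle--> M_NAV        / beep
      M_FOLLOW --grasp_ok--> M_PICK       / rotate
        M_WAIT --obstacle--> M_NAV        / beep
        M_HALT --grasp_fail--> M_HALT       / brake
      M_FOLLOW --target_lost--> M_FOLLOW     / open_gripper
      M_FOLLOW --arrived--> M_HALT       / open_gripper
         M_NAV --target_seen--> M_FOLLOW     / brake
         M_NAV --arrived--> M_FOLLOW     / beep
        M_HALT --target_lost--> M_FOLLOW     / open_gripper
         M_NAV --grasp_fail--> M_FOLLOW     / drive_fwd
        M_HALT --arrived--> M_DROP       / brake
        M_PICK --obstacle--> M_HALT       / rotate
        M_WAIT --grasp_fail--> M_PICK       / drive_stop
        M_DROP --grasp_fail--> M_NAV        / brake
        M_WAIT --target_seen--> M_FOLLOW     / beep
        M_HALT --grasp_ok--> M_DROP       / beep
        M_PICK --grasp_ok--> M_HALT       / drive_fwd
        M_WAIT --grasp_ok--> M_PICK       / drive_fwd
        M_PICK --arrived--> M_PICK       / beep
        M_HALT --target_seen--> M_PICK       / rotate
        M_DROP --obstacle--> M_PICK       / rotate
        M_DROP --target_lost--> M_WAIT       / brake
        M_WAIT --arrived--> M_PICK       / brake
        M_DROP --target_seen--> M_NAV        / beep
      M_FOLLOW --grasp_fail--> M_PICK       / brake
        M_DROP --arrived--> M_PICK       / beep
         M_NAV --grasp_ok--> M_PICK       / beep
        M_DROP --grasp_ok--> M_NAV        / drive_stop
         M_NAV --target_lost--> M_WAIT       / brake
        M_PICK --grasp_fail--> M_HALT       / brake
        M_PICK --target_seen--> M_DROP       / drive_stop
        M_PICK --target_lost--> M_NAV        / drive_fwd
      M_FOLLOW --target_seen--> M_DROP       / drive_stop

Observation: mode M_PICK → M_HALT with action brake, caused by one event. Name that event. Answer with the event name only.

try grasp_fail: (M_PICK, grasp_fail) → (M_HALT, brake)  ← matches
try arrived: (M_PICK, arrived) → (M_PICK, beep)
try target_lost: (M_PICK, target_lost) → (M_NAV, drive_fwd)
try obstacle: (M_PICK, obstacle) → (M_HALT, rotate)
try grasp_ok: (M_PICK, grasp_ok) → (M_HALT, drive_fwd)
try target_seen: (M_PICK, target_seen) → (M_DROP, drive_stop)

grasp_fail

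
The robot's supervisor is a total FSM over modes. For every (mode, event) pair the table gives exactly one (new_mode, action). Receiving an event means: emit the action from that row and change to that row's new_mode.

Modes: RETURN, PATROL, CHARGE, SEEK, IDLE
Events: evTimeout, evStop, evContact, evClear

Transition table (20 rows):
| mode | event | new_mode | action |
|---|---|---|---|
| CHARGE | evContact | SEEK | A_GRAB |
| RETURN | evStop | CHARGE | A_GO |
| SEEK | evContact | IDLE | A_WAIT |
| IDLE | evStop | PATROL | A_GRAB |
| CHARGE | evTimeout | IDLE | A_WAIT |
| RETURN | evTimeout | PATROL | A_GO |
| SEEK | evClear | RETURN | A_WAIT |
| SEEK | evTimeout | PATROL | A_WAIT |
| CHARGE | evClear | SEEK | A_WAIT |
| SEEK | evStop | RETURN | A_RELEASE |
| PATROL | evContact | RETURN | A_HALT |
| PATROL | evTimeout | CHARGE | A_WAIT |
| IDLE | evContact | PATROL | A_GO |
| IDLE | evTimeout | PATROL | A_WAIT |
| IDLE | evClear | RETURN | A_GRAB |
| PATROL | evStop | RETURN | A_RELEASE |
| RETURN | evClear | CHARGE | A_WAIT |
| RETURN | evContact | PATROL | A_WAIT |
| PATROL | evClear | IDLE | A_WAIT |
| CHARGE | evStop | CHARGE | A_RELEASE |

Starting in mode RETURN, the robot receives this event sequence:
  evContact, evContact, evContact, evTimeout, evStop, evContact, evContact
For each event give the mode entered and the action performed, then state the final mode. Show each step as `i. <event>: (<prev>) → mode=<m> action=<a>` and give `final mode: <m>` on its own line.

final mode: IDLE

1. evContact: (RETURN) → mode=PATROL action=A_WAIT
2. evContact: (PATROL) → mode=RETURN action=A_HALT
3. evContact: (RETURN) → mode=PATROL action=A_WAIT
4. evTimeout: (PATROL) → mode=CHARGE action=A_WAIT
5. evStop: (CHARGE) → mode=CHARGE action=A_RELEASE
6. evContact: (CHARGE) → mode=SEEK action=A_GRAB
7. evContact: (SEEK) → mode=IDLE action=A_WAIT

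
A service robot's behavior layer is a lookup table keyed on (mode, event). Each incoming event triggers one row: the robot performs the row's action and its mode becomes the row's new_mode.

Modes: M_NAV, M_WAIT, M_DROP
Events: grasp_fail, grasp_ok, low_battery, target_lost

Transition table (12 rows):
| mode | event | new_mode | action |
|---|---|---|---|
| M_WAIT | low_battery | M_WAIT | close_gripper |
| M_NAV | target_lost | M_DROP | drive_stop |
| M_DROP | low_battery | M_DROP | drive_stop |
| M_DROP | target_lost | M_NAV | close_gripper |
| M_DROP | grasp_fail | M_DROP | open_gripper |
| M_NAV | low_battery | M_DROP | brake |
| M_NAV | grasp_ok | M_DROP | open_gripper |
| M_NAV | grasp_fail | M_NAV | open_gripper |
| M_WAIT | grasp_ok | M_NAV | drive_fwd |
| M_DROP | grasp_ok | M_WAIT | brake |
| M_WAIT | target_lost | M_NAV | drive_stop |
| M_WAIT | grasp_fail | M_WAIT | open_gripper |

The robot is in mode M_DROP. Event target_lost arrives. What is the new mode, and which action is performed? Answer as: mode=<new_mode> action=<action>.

mode=M_NAV action=close_gripper

current mode = M_DROP; filter table to that mode:
  (M_DROP, low_battery) → (M_DROP, drive_stop)
  (M_DROP, target_lost) → (M_NAV, close_gripper)  ← event matches
  (M_DROP, grasp_fail) → (M_DROP, open_gripper)
  (M_DROP, grasp_ok) → (M_WAIT, brake)
event = target_lost selects (M_NAV, close_gripper)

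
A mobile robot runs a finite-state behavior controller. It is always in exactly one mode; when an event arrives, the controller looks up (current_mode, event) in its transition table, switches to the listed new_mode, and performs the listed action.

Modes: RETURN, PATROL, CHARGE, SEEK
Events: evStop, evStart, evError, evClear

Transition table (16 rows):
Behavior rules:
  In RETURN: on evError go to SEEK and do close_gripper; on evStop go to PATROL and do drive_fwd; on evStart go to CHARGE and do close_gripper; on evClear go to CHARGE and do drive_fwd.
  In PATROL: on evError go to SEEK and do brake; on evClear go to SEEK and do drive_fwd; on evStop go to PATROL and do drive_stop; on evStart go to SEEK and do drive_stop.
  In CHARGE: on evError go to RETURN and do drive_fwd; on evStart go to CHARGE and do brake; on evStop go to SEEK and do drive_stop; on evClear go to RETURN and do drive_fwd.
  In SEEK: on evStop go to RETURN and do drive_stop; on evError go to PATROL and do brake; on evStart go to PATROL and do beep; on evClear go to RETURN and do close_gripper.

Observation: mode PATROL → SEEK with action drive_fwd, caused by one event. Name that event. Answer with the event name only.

evClear

try evStop: (PATROL, evStop) → (PATROL, drive_stop)
try evStart: (PATROL, evStart) → (SEEK, drive_stop)
try evError: (PATROL, evError) → (SEEK, brake)
try evClear: (PATROL, evClear) → (SEEK, drive_fwd)  ← matches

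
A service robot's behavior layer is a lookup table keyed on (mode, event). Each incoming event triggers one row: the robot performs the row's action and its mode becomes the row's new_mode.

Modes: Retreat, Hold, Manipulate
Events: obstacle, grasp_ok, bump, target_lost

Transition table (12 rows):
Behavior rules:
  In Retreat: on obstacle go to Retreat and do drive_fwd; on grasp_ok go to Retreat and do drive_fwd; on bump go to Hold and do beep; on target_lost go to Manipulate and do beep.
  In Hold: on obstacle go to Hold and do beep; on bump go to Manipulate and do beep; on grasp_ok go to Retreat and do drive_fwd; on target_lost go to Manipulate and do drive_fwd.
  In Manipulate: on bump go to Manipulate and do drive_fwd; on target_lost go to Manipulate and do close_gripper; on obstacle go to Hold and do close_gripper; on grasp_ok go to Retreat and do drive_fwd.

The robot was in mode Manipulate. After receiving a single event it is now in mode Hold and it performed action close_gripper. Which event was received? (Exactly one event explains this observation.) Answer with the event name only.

try obstacle: (Manipulate, obstacle) → (Hold, close_gripper)  ← matches
try grasp_ok: (Manipulate, grasp_ok) → (Retreat, drive_fwd)
try bump: (Manipulate, bump) → (Manipulate, drive_fwd)
try target_lost: (Manipulate, target_lost) → (Manipulate, close_gripper)

obstacle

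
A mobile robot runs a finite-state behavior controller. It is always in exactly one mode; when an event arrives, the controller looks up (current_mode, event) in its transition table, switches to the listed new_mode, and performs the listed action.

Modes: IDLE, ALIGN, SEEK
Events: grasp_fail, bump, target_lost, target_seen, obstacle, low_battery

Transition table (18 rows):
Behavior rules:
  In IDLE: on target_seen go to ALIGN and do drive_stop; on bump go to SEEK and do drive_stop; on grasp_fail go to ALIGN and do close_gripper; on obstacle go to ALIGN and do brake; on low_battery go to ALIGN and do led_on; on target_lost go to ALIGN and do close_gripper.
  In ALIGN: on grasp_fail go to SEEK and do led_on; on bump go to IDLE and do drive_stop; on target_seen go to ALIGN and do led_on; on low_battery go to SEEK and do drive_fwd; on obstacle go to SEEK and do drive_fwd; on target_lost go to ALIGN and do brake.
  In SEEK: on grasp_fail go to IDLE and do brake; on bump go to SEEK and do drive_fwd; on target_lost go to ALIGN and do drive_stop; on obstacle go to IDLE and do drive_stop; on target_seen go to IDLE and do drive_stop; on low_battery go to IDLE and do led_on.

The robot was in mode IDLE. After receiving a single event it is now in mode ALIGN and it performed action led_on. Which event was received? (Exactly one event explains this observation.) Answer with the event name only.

low_battery

try grasp_fail: (IDLE, grasp_fail) → (ALIGN, close_gripper)
try bump: (IDLE, bump) → (SEEK, drive_stop)
try target_lost: (IDLE, target_lost) → (ALIGN, close_gripper)
try target_seen: (IDLE, target_seen) → (ALIGN, drive_stop)
try obstacle: (IDLE, obstacle) → (ALIGN, brake)
try low_battery: (IDLE, low_battery) → (ALIGN, led_on)  ← matches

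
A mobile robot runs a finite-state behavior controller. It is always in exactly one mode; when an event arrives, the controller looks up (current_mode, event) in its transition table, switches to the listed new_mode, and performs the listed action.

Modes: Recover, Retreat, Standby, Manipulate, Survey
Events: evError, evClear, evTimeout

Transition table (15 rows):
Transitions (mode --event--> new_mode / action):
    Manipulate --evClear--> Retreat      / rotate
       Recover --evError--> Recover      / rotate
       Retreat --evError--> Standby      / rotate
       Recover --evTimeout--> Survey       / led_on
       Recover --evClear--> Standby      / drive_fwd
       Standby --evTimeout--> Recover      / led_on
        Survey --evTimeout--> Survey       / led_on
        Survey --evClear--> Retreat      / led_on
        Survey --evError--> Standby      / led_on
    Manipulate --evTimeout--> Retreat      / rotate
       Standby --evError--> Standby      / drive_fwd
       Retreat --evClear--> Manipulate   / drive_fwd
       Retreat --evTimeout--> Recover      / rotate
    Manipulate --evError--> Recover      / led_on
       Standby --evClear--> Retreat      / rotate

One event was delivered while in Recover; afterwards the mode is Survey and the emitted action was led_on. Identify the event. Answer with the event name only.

evTimeout

try evError: (Recover, evError) → (Recover, rotate)
try evClear: (Recover, evClear) → (Standby, drive_fwd)
try evTimeout: (Recover, evTimeout) → (Survey, led_on)  ← matches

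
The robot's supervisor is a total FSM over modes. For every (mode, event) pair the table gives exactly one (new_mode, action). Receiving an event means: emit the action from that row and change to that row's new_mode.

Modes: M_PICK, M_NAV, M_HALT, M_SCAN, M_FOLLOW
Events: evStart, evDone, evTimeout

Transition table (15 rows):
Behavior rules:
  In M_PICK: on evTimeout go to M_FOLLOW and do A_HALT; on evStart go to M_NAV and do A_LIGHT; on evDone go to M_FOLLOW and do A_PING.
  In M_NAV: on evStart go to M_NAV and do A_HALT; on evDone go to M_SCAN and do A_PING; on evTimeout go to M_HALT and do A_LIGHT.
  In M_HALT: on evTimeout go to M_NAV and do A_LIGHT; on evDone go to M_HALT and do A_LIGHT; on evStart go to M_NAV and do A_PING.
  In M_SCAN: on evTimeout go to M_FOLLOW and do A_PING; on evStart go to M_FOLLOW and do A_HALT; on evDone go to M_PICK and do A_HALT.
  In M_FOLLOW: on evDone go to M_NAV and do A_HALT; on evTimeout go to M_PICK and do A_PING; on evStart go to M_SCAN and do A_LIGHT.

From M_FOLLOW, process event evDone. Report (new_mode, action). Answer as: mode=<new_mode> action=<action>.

current mode = M_FOLLOW; filter table to that mode:
  (M_FOLLOW, evDone) → (M_NAV, A_HALT)  ← event matches
  (M_FOLLOW, evTimeout) → (M_PICK, A_PING)
  (M_FOLLOW, evStart) → (M_SCAN, A_LIGHT)
event = evDone selects (M_NAV, A_HALT)

mode=M_NAV action=A_HALT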